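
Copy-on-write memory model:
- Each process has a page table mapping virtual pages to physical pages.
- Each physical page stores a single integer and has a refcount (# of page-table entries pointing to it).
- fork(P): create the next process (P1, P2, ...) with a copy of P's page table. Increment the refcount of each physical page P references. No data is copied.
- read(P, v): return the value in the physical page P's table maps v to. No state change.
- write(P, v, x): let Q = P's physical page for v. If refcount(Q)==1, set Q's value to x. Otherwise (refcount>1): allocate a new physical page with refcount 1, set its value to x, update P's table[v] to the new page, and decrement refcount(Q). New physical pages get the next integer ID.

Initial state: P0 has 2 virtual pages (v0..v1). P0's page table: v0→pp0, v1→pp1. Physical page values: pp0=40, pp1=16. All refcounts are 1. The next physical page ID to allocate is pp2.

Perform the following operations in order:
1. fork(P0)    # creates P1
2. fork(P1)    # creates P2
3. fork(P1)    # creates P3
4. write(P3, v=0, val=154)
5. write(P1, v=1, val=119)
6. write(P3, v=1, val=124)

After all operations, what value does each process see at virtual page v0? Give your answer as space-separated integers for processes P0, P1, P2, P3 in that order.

Answer: 40 40 40 154

Derivation:
Op 1: fork(P0) -> P1. 2 ppages; refcounts: pp0:2 pp1:2
Op 2: fork(P1) -> P2. 2 ppages; refcounts: pp0:3 pp1:3
Op 3: fork(P1) -> P3. 2 ppages; refcounts: pp0:4 pp1:4
Op 4: write(P3, v0, 154). refcount(pp0)=4>1 -> COPY to pp2. 3 ppages; refcounts: pp0:3 pp1:4 pp2:1
Op 5: write(P1, v1, 119). refcount(pp1)=4>1 -> COPY to pp3. 4 ppages; refcounts: pp0:3 pp1:3 pp2:1 pp3:1
Op 6: write(P3, v1, 124). refcount(pp1)=3>1 -> COPY to pp4. 5 ppages; refcounts: pp0:3 pp1:2 pp2:1 pp3:1 pp4:1
P0: v0 -> pp0 = 40
P1: v0 -> pp0 = 40
P2: v0 -> pp0 = 40
P3: v0 -> pp2 = 154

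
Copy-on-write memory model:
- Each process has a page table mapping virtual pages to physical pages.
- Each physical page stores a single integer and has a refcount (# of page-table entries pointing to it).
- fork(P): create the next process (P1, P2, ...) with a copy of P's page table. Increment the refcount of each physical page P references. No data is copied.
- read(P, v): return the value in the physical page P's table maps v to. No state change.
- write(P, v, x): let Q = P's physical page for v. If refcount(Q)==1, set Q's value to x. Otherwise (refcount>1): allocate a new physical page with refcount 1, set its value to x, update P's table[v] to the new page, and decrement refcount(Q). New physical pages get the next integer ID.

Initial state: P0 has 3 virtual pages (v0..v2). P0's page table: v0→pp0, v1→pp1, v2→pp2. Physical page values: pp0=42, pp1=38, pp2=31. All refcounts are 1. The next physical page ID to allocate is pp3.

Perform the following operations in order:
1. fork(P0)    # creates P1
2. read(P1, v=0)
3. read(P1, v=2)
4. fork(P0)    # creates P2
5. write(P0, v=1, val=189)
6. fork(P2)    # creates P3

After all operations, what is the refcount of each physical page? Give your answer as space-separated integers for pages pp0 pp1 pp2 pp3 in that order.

Answer: 4 3 4 1

Derivation:
Op 1: fork(P0) -> P1. 3 ppages; refcounts: pp0:2 pp1:2 pp2:2
Op 2: read(P1, v0) -> 42. No state change.
Op 3: read(P1, v2) -> 31. No state change.
Op 4: fork(P0) -> P2. 3 ppages; refcounts: pp0:3 pp1:3 pp2:3
Op 5: write(P0, v1, 189). refcount(pp1)=3>1 -> COPY to pp3. 4 ppages; refcounts: pp0:3 pp1:2 pp2:3 pp3:1
Op 6: fork(P2) -> P3. 4 ppages; refcounts: pp0:4 pp1:3 pp2:4 pp3:1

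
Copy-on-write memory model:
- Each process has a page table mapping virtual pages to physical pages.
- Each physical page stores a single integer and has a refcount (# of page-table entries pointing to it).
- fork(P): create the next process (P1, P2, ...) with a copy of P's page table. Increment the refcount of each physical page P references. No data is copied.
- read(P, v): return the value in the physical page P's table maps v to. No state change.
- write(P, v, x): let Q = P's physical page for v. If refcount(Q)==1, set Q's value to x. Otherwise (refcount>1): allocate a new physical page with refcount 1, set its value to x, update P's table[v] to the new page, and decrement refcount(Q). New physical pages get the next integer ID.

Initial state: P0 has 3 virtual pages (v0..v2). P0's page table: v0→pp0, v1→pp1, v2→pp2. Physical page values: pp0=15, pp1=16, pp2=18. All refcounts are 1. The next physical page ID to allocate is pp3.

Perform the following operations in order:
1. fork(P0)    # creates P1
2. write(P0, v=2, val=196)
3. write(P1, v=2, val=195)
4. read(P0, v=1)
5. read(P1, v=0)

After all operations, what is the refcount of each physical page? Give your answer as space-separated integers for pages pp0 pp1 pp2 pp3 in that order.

Op 1: fork(P0) -> P1. 3 ppages; refcounts: pp0:2 pp1:2 pp2:2
Op 2: write(P0, v2, 196). refcount(pp2)=2>1 -> COPY to pp3. 4 ppages; refcounts: pp0:2 pp1:2 pp2:1 pp3:1
Op 3: write(P1, v2, 195). refcount(pp2)=1 -> write in place. 4 ppages; refcounts: pp0:2 pp1:2 pp2:1 pp3:1
Op 4: read(P0, v1) -> 16. No state change.
Op 5: read(P1, v0) -> 15. No state change.

Answer: 2 2 1 1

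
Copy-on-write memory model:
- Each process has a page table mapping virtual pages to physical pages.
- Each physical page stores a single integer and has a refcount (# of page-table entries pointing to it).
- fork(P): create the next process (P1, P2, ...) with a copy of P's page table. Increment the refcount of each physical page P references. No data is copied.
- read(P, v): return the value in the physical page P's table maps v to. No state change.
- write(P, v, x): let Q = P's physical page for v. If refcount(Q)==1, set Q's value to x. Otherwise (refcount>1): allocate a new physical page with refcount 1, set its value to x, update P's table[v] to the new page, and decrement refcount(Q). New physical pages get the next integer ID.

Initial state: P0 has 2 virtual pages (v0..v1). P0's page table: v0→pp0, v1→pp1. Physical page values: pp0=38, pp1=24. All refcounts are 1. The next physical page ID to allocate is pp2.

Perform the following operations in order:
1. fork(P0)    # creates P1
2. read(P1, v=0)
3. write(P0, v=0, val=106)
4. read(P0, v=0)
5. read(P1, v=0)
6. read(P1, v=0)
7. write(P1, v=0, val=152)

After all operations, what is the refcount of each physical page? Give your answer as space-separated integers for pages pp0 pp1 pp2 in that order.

Op 1: fork(P0) -> P1. 2 ppages; refcounts: pp0:2 pp1:2
Op 2: read(P1, v0) -> 38. No state change.
Op 3: write(P0, v0, 106). refcount(pp0)=2>1 -> COPY to pp2. 3 ppages; refcounts: pp0:1 pp1:2 pp2:1
Op 4: read(P0, v0) -> 106. No state change.
Op 5: read(P1, v0) -> 38. No state change.
Op 6: read(P1, v0) -> 38. No state change.
Op 7: write(P1, v0, 152). refcount(pp0)=1 -> write in place. 3 ppages; refcounts: pp0:1 pp1:2 pp2:1

Answer: 1 2 1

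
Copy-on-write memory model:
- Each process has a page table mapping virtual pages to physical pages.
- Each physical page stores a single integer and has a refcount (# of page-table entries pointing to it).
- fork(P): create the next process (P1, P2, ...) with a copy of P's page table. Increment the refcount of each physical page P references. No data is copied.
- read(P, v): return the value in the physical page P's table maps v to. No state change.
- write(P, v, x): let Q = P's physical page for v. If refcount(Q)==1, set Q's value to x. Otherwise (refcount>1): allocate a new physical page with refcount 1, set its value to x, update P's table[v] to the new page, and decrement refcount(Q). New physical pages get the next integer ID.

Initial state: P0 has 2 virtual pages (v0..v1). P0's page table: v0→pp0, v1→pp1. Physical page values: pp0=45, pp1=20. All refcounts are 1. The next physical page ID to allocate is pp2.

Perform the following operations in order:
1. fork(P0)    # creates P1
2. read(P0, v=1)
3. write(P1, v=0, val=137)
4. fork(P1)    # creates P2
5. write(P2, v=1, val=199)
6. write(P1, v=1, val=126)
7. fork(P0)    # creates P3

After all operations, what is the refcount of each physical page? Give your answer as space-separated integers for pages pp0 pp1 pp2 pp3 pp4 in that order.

Op 1: fork(P0) -> P1. 2 ppages; refcounts: pp0:2 pp1:2
Op 2: read(P0, v1) -> 20. No state change.
Op 3: write(P1, v0, 137). refcount(pp0)=2>1 -> COPY to pp2. 3 ppages; refcounts: pp0:1 pp1:2 pp2:1
Op 4: fork(P1) -> P2. 3 ppages; refcounts: pp0:1 pp1:3 pp2:2
Op 5: write(P2, v1, 199). refcount(pp1)=3>1 -> COPY to pp3. 4 ppages; refcounts: pp0:1 pp1:2 pp2:2 pp3:1
Op 6: write(P1, v1, 126). refcount(pp1)=2>1 -> COPY to pp4. 5 ppages; refcounts: pp0:1 pp1:1 pp2:2 pp3:1 pp4:1
Op 7: fork(P0) -> P3. 5 ppages; refcounts: pp0:2 pp1:2 pp2:2 pp3:1 pp4:1

Answer: 2 2 2 1 1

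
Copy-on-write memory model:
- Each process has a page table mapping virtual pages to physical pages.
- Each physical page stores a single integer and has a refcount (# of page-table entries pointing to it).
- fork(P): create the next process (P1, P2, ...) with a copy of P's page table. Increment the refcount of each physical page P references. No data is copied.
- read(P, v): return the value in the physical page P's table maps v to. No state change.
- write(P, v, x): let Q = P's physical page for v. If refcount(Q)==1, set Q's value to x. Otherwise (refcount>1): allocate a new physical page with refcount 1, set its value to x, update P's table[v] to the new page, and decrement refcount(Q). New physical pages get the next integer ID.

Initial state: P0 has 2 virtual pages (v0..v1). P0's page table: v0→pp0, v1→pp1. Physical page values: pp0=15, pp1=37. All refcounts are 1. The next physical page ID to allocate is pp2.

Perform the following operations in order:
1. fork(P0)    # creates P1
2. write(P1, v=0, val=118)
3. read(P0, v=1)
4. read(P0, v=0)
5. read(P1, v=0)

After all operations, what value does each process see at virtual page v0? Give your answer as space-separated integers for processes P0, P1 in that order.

Answer: 15 118

Derivation:
Op 1: fork(P0) -> P1. 2 ppages; refcounts: pp0:2 pp1:2
Op 2: write(P1, v0, 118). refcount(pp0)=2>1 -> COPY to pp2. 3 ppages; refcounts: pp0:1 pp1:2 pp2:1
Op 3: read(P0, v1) -> 37. No state change.
Op 4: read(P0, v0) -> 15. No state change.
Op 5: read(P1, v0) -> 118. No state change.
P0: v0 -> pp0 = 15
P1: v0 -> pp2 = 118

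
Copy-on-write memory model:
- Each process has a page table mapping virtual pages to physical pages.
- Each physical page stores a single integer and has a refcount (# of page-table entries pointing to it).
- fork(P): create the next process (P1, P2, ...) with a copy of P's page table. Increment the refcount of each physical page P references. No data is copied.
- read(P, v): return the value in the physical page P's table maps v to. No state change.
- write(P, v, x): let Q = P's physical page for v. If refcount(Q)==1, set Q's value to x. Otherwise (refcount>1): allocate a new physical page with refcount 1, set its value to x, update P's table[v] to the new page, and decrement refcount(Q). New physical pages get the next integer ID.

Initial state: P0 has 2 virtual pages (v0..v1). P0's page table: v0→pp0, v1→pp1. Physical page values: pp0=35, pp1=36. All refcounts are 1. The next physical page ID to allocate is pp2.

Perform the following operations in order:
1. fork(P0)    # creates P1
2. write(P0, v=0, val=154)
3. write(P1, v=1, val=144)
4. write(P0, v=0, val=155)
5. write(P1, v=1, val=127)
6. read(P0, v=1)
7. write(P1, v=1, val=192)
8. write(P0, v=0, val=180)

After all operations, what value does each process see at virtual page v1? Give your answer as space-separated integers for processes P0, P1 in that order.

Op 1: fork(P0) -> P1. 2 ppages; refcounts: pp0:2 pp1:2
Op 2: write(P0, v0, 154). refcount(pp0)=2>1 -> COPY to pp2. 3 ppages; refcounts: pp0:1 pp1:2 pp2:1
Op 3: write(P1, v1, 144). refcount(pp1)=2>1 -> COPY to pp3. 4 ppages; refcounts: pp0:1 pp1:1 pp2:1 pp3:1
Op 4: write(P0, v0, 155). refcount(pp2)=1 -> write in place. 4 ppages; refcounts: pp0:1 pp1:1 pp2:1 pp3:1
Op 5: write(P1, v1, 127). refcount(pp3)=1 -> write in place. 4 ppages; refcounts: pp0:1 pp1:1 pp2:1 pp3:1
Op 6: read(P0, v1) -> 36. No state change.
Op 7: write(P1, v1, 192). refcount(pp3)=1 -> write in place. 4 ppages; refcounts: pp0:1 pp1:1 pp2:1 pp3:1
Op 8: write(P0, v0, 180). refcount(pp2)=1 -> write in place. 4 ppages; refcounts: pp0:1 pp1:1 pp2:1 pp3:1
P0: v1 -> pp1 = 36
P1: v1 -> pp3 = 192

Answer: 36 192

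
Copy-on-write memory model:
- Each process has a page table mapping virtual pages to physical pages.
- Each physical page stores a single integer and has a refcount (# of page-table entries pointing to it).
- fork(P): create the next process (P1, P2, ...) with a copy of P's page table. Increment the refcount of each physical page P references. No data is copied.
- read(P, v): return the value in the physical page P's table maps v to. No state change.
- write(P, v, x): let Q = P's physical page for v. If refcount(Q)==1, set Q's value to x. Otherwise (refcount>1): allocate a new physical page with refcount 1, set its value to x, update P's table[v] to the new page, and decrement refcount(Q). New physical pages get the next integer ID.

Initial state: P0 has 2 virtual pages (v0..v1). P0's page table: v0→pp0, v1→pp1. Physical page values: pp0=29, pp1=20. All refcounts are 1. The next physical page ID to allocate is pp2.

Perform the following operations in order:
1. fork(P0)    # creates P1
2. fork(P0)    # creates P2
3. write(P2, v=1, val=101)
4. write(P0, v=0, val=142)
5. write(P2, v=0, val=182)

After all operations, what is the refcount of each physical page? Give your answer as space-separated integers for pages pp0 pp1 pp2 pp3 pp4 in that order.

Answer: 1 2 1 1 1

Derivation:
Op 1: fork(P0) -> P1. 2 ppages; refcounts: pp0:2 pp1:2
Op 2: fork(P0) -> P2. 2 ppages; refcounts: pp0:3 pp1:3
Op 3: write(P2, v1, 101). refcount(pp1)=3>1 -> COPY to pp2. 3 ppages; refcounts: pp0:3 pp1:2 pp2:1
Op 4: write(P0, v0, 142). refcount(pp0)=3>1 -> COPY to pp3. 4 ppages; refcounts: pp0:2 pp1:2 pp2:1 pp3:1
Op 5: write(P2, v0, 182). refcount(pp0)=2>1 -> COPY to pp4. 5 ppages; refcounts: pp0:1 pp1:2 pp2:1 pp3:1 pp4:1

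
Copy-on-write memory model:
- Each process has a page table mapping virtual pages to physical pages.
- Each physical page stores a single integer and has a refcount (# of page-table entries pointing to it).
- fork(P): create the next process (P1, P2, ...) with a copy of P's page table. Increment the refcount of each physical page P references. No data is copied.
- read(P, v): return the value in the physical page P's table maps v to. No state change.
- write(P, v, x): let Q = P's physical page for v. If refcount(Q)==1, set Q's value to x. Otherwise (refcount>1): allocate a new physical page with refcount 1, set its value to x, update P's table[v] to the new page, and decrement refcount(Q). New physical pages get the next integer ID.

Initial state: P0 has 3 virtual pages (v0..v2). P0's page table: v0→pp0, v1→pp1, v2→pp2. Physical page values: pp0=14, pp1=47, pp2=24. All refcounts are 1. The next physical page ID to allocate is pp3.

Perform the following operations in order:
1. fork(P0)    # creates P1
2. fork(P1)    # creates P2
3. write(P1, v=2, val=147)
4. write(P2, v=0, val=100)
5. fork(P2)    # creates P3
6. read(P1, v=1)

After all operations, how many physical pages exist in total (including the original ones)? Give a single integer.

Answer: 5

Derivation:
Op 1: fork(P0) -> P1. 3 ppages; refcounts: pp0:2 pp1:2 pp2:2
Op 2: fork(P1) -> P2. 3 ppages; refcounts: pp0:3 pp1:3 pp2:3
Op 3: write(P1, v2, 147). refcount(pp2)=3>1 -> COPY to pp3. 4 ppages; refcounts: pp0:3 pp1:3 pp2:2 pp3:1
Op 4: write(P2, v0, 100). refcount(pp0)=3>1 -> COPY to pp4. 5 ppages; refcounts: pp0:2 pp1:3 pp2:2 pp3:1 pp4:1
Op 5: fork(P2) -> P3. 5 ppages; refcounts: pp0:2 pp1:4 pp2:3 pp3:1 pp4:2
Op 6: read(P1, v1) -> 47. No state change.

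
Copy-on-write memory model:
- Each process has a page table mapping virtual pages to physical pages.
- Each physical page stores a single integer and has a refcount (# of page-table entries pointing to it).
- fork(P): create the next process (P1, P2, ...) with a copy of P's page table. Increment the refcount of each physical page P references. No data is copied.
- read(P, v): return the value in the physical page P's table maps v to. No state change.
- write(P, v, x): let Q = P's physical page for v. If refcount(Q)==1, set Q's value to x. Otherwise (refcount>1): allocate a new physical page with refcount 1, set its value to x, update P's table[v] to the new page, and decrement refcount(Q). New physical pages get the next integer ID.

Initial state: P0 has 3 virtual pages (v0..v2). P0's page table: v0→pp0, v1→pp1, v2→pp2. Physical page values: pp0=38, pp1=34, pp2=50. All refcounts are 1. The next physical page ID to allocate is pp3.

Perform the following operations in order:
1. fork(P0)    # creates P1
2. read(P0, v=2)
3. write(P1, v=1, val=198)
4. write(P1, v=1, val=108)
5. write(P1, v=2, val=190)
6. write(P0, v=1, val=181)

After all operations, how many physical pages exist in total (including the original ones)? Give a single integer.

Op 1: fork(P0) -> P1. 3 ppages; refcounts: pp0:2 pp1:2 pp2:2
Op 2: read(P0, v2) -> 50. No state change.
Op 3: write(P1, v1, 198). refcount(pp1)=2>1 -> COPY to pp3. 4 ppages; refcounts: pp0:2 pp1:1 pp2:2 pp3:1
Op 4: write(P1, v1, 108). refcount(pp3)=1 -> write in place. 4 ppages; refcounts: pp0:2 pp1:1 pp2:2 pp3:1
Op 5: write(P1, v2, 190). refcount(pp2)=2>1 -> COPY to pp4. 5 ppages; refcounts: pp0:2 pp1:1 pp2:1 pp3:1 pp4:1
Op 6: write(P0, v1, 181). refcount(pp1)=1 -> write in place. 5 ppages; refcounts: pp0:2 pp1:1 pp2:1 pp3:1 pp4:1

Answer: 5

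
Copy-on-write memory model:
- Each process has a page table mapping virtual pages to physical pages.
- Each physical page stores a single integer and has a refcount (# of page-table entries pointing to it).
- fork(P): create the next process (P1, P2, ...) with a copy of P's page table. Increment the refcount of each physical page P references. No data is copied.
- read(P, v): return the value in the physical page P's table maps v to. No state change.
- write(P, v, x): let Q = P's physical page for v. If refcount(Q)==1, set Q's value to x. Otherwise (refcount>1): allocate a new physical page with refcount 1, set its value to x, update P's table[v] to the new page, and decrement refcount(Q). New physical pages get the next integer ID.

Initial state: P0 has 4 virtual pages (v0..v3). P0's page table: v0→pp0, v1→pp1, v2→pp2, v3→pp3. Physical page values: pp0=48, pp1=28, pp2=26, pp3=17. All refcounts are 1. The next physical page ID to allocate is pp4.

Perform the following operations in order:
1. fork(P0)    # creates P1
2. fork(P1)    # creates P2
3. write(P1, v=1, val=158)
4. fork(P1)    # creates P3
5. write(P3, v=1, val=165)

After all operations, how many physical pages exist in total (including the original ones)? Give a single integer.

Op 1: fork(P0) -> P1. 4 ppages; refcounts: pp0:2 pp1:2 pp2:2 pp3:2
Op 2: fork(P1) -> P2. 4 ppages; refcounts: pp0:3 pp1:3 pp2:3 pp3:3
Op 3: write(P1, v1, 158). refcount(pp1)=3>1 -> COPY to pp4. 5 ppages; refcounts: pp0:3 pp1:2 pp2:3 pp3:3 pp4:1
Op 4: fork(P1) -> P3. 5 ppages; refcounts: pp0:4 pp1:2 pp2:4 pp3:4 pp4:2
Op 5: write(P3, v1, 165). refcount(pp4)=2>1 -> COPY to pp5. 6 ppages; refcounts: pp0:4 pp1:2 pp2:4 pp3:4 pp4:1 pp5:1

Answer: 6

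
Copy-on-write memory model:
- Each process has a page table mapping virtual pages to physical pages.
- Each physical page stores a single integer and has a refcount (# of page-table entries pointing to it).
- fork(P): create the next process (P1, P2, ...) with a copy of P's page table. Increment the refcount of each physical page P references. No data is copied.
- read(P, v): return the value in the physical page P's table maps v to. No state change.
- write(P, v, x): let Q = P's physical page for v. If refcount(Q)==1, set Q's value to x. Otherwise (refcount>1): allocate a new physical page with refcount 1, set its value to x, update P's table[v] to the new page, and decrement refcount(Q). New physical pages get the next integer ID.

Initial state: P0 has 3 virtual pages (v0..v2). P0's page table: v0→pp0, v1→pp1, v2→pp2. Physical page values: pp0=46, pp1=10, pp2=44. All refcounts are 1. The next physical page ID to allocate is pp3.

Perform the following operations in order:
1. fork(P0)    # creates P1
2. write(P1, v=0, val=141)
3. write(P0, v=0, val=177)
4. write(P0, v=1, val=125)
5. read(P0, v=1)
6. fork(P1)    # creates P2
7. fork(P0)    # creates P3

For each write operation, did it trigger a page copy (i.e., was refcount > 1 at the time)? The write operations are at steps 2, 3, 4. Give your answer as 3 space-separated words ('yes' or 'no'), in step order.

Op 1: fork(P0) -> P1. 3 ppages; refcounts: pp0:2 pp1:2 pp2:2
Op 2: write(P1, v0, 141). refcount(pp0)=2>1 -> COPY to pp3. 4 ppages; refcounts: pp0:1 pp1:2 pp2:2 pp3:1
Op 3: write(P0, v0, 177). refcount(pp0)=1 -> write in place. 4 ppages; refcounts: pp0:1 pp1:2 pp2:2 pp3:1
Op 4: write(P0, v1, 125). refcount(pp1)=2>1 -> COPY to pp4. 5 ppages; refcounts: pp0:1 pp1:1 pp2:2 pp3:1 pp4:1
Op 5: read(P0, v1) -> 125. No state change.
Op 6: fork(P1) -> P2. 5 ppages; refcounts: pp0:1 pp1:2 pp2:3 pp3:2 pp4:1
Op 7: fork(P0) -> P3. 5 ppages; refcounts: pp0:2 pp1:2 pp2:4 pp3:2 pp4:2

yes no yes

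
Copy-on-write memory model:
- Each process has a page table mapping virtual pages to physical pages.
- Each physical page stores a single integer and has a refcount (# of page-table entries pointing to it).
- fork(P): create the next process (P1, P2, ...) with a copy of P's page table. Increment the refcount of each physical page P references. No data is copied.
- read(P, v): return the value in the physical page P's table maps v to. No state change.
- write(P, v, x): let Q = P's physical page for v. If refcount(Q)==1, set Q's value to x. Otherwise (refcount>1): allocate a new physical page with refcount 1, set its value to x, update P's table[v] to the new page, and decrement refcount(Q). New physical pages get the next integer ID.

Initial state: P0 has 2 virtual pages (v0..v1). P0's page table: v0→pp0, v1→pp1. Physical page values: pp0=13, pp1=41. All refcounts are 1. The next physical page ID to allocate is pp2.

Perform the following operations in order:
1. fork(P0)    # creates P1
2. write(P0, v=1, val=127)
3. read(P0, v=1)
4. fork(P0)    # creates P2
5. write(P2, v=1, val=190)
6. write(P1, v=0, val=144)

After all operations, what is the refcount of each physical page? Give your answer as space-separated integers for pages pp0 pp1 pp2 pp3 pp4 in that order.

Answer: 2 1 1 1 1

Derivation:
Op 1: fork(P0) -> P1. 2 ppages; refcounts: pp0:2 pp1:2
Op 2: write(P0, v1, 127). refcount(pp1)=2>1 -> COPY to pp2. 3 ppages; refcounts: pp0:2 pp1:1 pp2:1
Op 3: read(P0, v1) -> 127. No state change.
Op 4: fork(P0) -> P2. 3 ppages; refcounts: pp0:3 pp1:1 pp2:2
Op 5: write(P2, v1, 190). refcount(pp2)=2>1 -> COPY to pp3. 4 ppages; refcounts: pp0:3 pp1:1 pp2:1 pp3:1
Op 6: write(P1, v0, 144). refcount(pp0)=3>1 -> COPY to pp4. 5 ppages; refcounts: pp0:2 pp1:1 pp2:1 pp3:1 pp4:1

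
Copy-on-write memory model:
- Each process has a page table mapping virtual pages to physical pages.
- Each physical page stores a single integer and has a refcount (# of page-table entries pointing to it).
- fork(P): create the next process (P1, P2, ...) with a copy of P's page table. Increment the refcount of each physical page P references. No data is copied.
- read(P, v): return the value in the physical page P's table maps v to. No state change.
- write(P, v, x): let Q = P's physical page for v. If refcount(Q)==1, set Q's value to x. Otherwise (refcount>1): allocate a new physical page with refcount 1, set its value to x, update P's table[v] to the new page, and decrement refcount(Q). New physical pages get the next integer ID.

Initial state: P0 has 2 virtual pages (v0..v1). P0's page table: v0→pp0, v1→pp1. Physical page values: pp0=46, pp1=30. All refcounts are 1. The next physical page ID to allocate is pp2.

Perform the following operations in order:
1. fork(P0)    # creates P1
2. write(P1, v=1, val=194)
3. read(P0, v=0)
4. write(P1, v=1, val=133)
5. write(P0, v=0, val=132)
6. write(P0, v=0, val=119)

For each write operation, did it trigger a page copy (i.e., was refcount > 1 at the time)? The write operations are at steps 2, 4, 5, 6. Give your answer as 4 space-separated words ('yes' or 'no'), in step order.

Op 1: fork(P0) -> P1. 2 ppages; refcounts: pp0:2 pp1:2
Op 2: write(P1, v1, 194). refcount(pp1)=2>1 -> COPY to pp2. 3 ppages; refcounts: pp0:2 pp1:1 pp2:1
Op 3: read(P0, v0) -> 46. No state change.
Op 4: write(P1, v1, 133). refcount(pp2)=1 -> write in place. 3 ppages; refcounts: pp0:2 pp1:1 pp2:1
Op 5: write(P0, v0, 132). refcount(pp0)=2>1 -> COPY to pp3. 4 ppages; refcounts: pp0:1 pp1:1 pp2:1 pp3:1
Op 6: write(P0, v0, 119). refcount(pp3)=1 -> write in place. 4 ppages; refcounts: pp0:1 pp1:1 pp2:1 pp3:1

yes no yes no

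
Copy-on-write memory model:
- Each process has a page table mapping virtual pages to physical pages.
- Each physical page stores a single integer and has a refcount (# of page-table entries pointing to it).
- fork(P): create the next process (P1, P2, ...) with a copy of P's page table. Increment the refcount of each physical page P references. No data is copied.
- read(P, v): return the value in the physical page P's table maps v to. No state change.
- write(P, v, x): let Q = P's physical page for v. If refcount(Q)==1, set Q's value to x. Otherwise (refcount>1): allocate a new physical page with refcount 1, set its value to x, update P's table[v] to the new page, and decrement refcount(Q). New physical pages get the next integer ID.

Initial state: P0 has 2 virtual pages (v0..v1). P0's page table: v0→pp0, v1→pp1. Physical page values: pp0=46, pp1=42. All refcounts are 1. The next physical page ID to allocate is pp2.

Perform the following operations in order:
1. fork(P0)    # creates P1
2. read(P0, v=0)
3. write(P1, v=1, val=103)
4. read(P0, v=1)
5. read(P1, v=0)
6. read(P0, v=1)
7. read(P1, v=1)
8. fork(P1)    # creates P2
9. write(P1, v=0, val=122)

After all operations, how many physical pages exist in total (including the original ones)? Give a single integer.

Op 1: fork(P0) -> P1. 2 ppages; refcounts: pp0:2 pp1:2
Op 2: read(P0, v0) -> 46. No state change.
Op 3: write(P1, v1, 103). refcount(pp1)=2>1 -> COPY to pp2. 3 ppages; refcounts: pp0:2 pp1:1 pp2:1
Op 4: read(P0, v1) -> 42. No state change.
Op 5: read(P1, v0) -> 46. No state change.
Op 6: read(P0, v1) -> 42. No state change.
Op 7: read(P1, v1) -> 103. No state change.
Op 8: fork(P1) -> P2. 3 ppages; refcounts: pp0:3 pp1:1 pp2:2
Op 9: write(P1, v0, 122). refcount(pp0)=3>1 -> COPY to pp3. 4 ppages; refcounts: pp0:2 pp1:1 pp2:2 pp3:1

Answer: 4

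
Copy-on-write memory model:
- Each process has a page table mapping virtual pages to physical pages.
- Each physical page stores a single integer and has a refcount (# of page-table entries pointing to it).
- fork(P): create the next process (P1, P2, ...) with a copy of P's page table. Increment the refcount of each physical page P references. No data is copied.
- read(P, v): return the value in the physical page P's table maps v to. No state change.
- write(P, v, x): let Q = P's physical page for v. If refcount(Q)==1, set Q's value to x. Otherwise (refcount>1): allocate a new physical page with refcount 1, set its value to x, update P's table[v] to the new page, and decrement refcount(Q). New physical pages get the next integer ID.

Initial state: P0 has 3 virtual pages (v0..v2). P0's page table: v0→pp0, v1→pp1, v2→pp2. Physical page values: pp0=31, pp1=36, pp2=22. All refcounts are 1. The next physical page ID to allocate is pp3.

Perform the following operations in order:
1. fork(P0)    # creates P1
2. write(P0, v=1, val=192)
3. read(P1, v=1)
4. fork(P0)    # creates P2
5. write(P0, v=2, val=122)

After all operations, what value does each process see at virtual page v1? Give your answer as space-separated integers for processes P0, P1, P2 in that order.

Answer: 192 36 192

Derivation:
Op 1: fork(P0) -> P1. 3 ppages; refcounts: pp0:2 pp1:2 pp2:2
Op 2: write(P0, v1, 192). refcount(pp1)=2>1 -> COPY to pp3. 4 ppages; refcounts: pp0:2 pp1:1 pp2:2 pp3:1
Op 3: read(P1, v1) -> 36. No state change.
Op 4: fork(P0) -> P2. 4 ppages; refcounts: pp0:3 pp1:1 pp2:3 pp3:2
Op 5: write(P0, v2, 122). refcount(pp2)=3>1 -> COPY to pp4. 5 ppages; refcounts: pp0:3 pp1:1 pp2:2 pp3:2 pp4:1
P0: v1 -> pp3 = 192
P1: v1 -> pp1 = 36
P2: v1 -> pp3 = 192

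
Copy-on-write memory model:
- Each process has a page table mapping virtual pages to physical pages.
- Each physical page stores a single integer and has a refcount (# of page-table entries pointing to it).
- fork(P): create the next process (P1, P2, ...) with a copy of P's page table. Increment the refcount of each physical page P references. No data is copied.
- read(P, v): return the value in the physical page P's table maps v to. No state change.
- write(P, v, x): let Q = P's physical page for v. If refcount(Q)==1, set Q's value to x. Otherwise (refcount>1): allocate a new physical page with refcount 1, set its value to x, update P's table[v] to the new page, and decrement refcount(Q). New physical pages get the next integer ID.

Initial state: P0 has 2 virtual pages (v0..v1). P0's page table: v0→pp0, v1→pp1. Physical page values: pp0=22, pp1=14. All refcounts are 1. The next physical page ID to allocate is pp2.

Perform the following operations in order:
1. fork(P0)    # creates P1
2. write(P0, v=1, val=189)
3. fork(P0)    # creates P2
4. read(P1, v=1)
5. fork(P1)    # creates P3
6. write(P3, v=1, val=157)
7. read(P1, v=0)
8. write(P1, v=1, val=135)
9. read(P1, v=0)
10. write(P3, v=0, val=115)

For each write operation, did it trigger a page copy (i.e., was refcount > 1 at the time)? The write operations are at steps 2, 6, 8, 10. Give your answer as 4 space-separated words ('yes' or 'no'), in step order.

Op 1: fork(P0) -> P1. 2 ppages; refcounts: pp0:2 pp1:2
Op 2: write(P0, v1, 189). refcount(pp1)=2>1 -> COPY to pp2. 3 ppages; refcounts: pp0:2 pp1:1 pp2:1
Op 3: fork(P0) -> P2. 3 ppages; refcounts: pp0:3 pp1:1 pp2:2
Op 4: read(P1, v1) -> 14. No state change.
Op 5: fork(P1) -> P3. 3 ppages; refcounts: pp0:4 pp1:2 pp2:2
Op 6: write(P3, v1, 157). refcount(pp1)=2>1 -> COPY to pp3. 4 ppages; refcounts: pp0:4 pp1:1 pp2:2 pp3:1
Op 7: read(P1, v0) -> 22. No state change.
Op 8: write(P1, v1, 135). refcount(pp1)=1 -> write in place. 4 ppages; refcounts: pp0:4 pp1:1 pp2:2 pp3:1
Op 9: read(P1, v0) -> 22. No state change.
Op 10: write(P3, v0, 115). refcount(pp0)=4>1 -> COPY to pp4. 5 ppages; refcounts: pp0:3 pp1:1 pp2:2 pp3:1 pp4:1

yes yes no yes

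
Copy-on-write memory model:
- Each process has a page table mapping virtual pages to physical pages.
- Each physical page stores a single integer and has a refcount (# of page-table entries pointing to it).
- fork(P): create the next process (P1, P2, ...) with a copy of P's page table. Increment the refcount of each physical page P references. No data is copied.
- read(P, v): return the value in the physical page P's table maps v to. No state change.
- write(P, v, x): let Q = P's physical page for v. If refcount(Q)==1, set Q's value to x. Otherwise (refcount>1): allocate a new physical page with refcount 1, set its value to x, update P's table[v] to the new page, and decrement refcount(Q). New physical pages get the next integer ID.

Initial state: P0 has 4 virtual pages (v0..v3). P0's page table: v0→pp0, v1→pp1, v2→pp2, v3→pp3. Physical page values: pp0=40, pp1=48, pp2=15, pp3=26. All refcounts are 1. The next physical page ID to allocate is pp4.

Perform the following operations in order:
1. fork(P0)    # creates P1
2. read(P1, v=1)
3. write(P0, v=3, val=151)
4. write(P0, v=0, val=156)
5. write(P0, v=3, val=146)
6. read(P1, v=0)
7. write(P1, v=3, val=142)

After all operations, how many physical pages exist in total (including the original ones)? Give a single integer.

Answer: 6

Derivation:
Op 1: fork(P0) -> P1. 4 ppages; refcounts: pp0:2 pp1:2 pp2:2 pp3:2
Op 2: read(P1, v1) -> 48. No state change.
Op 3: write(P0, v3, 151). refcount(pp3)=2>1 -> COPY to pp4. 5 ppages; refcounts: pp0:2 pp1:2 pp2:2 pp3:1 pp4:1
Op 4: write(P0, v0, 156). refcount(pp0)=2>1 -> COPY to pp5. 6 ppages; refcounts: pp0:1 pp1:2 pp2:2 pp3:1 pp4:1 pp5:1
Op 5: write(P0, v3, 146). refcount(pp4)=1 -> write in place. 6 ppages; refcounts: pp0:1 pp1:2 pp2:2 pp3:1 pp4:1 pp5:1
Op 6: read(P1, v0) -> 40. No state change.
Op 7: write(P1, v3, 142). refcount(pp3)=1 -> write in place. 6 ppages; refcounts: pp0:1 pp1:2 pp2:2 pp3:1 pp4:1 pp5:1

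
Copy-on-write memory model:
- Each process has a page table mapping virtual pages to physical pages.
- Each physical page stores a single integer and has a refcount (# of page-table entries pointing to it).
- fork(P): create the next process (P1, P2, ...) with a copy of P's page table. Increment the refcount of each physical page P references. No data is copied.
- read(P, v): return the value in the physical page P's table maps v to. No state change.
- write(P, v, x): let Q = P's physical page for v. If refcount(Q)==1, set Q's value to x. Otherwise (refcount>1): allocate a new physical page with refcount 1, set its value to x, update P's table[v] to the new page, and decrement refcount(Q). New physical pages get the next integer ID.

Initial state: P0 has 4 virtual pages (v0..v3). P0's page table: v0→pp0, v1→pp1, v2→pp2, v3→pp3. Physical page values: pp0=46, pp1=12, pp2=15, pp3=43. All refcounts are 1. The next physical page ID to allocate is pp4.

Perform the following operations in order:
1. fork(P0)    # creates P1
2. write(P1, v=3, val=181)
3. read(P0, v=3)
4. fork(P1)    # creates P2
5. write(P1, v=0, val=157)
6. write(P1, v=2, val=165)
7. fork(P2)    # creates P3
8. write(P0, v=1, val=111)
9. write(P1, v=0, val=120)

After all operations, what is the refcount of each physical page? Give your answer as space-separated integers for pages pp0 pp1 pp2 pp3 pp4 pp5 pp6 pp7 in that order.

Answer: 3 3 3 1 3 1 1 1

Derivation:
Op 1: fork(P0) -> P1. 4 ppages; refcounts: pp0:2 pp1:2 pp2:2 pp3:2
Op 2: write(P1, v3, 181). refcount(pp3)=2>1 -> COPY to pp4. 5 ppages; refcounts: pp0:2 pp1:2 pp2:2 pp3:1 pp4:1
Op 3: read(P0, v3) -> 43. No state change.
Op 4: fork(P1) -> P2. 5 ppages; refcounts: pp0:3 pp1:3 pp2:3 pp3:1 pp4:2
Op 5: write(P1, v0, 157). refcount(pp0)=3>1 -> COPY to pp5. 6 ppages; refcounts: pp0:2 pp1:3 pp2:3 pp3:1 pp4:2 pp5:1
Op 6: write(P1, v2, 165). refcount(pp2)=3>1 -> COPY to pp6. 7 ppages; refcounts: pp0:2 pp1:3 pp2:2 pp3:1 pp4:2 pp5:1 pp6:1
Op 7: fork(P2) -> P3. 7 ppages; refcounts: pp0:3 pp1:4 pp2:3 pp3:1 pp4:3 pp5:1 pp6:1
Op 8: write(P0, v1, 111). refcount(pp1)=4>1 -> COPY to pp7. 8 ppages; refcounts: pp0:3 pp1:3 pp2:3 pp3:1 pp4:3 pp5:1 pp6:1 pp7:1
Op 9: write(P1, v0, 120). refcount(pp5)=1 -> write in place. 8 ppages; refcounts: pp0:3 pp1:3 pp2:3 pp3:1 pp4:3 pp5:1 pp6:1 pp7:1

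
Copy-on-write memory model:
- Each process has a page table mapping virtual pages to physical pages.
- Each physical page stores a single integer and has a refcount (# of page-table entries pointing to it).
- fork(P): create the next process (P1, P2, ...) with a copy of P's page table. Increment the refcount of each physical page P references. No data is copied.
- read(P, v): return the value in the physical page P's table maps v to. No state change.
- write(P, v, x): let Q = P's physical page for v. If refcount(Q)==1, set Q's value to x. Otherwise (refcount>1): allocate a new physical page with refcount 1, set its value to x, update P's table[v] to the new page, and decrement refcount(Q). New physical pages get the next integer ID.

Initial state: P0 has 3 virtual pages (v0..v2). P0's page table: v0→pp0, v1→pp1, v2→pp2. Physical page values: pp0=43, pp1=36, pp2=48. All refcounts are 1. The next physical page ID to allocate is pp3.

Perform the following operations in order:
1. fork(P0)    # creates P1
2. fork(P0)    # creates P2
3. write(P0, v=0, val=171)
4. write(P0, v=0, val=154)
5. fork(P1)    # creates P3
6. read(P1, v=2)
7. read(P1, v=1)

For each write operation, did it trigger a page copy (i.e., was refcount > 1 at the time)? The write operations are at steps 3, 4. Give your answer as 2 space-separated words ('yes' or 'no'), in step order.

Op 1: fork(P0) -> P1. 3 ppages; refcounts: pp0:2 pp1:2 pp2:2
Op 2: fork(P0) -> P2. 3 ppages; refcounts: pp0:3 pp1:3 pp2:3
Op 3: write(P0, v0, 171). refcount(pp0)=3>1 -> COPY to pp3. 4 ppages; refcounts: pp0:2 pp1:3 pp2:3 pp3:1
Op 4: write(P0, v0, 154). refcount(pp3)=1 -> write in place. 4 ppages; refcounts: pp0:2 pp1:3 pp2:3 pp3:1
Op 5: fork(P1) -> P3. 4 ppages; refcounts: pp0:3 pp1:4 pp2:4 pp3:1
Op 6: read(P1, v2) -> 48. No state change.
Op 7: read(P1, v1) -> 36. No state change.

yes no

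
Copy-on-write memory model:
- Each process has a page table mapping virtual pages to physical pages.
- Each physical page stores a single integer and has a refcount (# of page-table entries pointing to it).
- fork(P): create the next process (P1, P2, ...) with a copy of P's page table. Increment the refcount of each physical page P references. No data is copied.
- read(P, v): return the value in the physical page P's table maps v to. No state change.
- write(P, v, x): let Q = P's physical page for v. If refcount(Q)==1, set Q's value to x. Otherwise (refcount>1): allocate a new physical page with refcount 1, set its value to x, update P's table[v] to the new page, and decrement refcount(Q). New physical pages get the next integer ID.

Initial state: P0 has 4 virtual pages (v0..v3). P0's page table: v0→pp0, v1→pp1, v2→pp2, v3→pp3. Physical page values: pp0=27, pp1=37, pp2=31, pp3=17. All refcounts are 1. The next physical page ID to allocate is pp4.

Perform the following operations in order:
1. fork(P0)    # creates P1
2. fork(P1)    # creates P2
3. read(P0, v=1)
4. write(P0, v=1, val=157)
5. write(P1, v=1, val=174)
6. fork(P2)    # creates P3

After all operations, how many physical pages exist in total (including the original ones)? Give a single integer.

Answer: 6

Derivation:
Op 1: fork(P0) -> P1. 4 ppages; refcounts: pp0:2 pp1:2 pp2:2 pp3:2
Op 2: fork(P1) -> P2. 4 ppages; refcounts: pp0:3 pp1:3 pp2:3 pp3:3
Op 3: read(P0, v1) -> 37. No state change.
Op 4: write(P0, v1, 157). refcount(pp1)=3>1 -> COPY to pp4. 5 ppages; refcounts: pp0:3 pp1:2 pp2:3 pp3:3 pp4:1
Op 5: write(P1, v1, 174). refcount(pp1)=2>1 -> COPY to pp5. 6 ppages; refcounts: pp0:3 pp1:1 pp2:3 pp3:3 pp4:1 pp5:1
Op 6: fork(P2) -> P3. 6 ppages; refcounts: pp0:4 pp1:2 pp2:4 pp3:4 pp4:1 pp5:1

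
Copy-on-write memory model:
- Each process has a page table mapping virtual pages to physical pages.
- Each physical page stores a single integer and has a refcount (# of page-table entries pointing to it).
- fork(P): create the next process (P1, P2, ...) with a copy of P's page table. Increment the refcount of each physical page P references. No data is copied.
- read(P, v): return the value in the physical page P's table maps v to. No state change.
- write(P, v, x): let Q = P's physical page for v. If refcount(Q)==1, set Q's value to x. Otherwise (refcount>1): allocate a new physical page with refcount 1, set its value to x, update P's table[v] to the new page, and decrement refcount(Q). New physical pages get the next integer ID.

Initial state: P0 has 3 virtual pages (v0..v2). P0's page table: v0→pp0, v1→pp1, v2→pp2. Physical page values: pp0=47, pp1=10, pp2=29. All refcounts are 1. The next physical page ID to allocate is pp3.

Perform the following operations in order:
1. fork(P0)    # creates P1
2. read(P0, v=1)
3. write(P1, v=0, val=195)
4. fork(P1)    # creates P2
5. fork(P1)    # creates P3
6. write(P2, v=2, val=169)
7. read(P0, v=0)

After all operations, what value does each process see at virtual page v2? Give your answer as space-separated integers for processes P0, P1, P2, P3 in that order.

Answer: 29 29 169 29

Derivation:
Op 1: fork(P0) -> P1. 3 ppages; refcounts: pp0:2 pp1:2 pp2:2
Op 2: read(P0, v1) -> 10. No state change.
Op 3: write(P1, v0, 195). refcount(pp0)=2>1 -> COPY to pp3. 4 ppages; refcounts: pp0:1 pp1:2 pp2:2 pp3:1
Op 4: fork(P1) -> P2. 4 ppages; refcounts: pp0:1 pp1:3 pp2:3 pp3:2
Op 5: fork(P1) -> P3. 4 ppages; refcounts: pp0:1 pp1:4 pp2:4 pp3:3
Op 6: write(P2, v2, 169). refcount(pp2)=4>1 -> COPY to pp4. 5 ppages; refcounts: pp0:1 pp1:4 pp2:3 pp3:3 pp4:1
Op 7: read(P0, v0) -> 47. No state change.
P0: v2 -> pp2 = 29
P1: v2 -> pp2 = 29
P2: v2 -> pp4 = 169
P3: v2 -> pp2 = 29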